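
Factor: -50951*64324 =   -  2^2*13^1 * 1237^1*50951^1  =  - 3277372124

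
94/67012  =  47/33506= 0.00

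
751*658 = 494158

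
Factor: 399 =3^1*7^1*19^1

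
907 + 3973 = 4880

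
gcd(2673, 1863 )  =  81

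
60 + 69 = 129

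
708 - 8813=-8105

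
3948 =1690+2258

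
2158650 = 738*2925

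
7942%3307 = 1328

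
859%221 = 196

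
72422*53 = 3838366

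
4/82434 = 2/41217 = 0.00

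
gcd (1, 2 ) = 1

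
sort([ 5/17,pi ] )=[ 5/17,pi]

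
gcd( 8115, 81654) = 3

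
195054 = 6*32509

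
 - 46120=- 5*9224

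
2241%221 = 31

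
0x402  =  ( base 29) 16b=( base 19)2G0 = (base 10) 1026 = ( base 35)TB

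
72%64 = 8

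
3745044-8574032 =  - 4828988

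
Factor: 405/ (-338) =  - 2^(  -  1 )*3^4*5^1*13^(- 2 )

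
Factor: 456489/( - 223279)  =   - 3^3*7^( - 1)*11^1*29^1*53^1*167^( - 1 )*191^(- 1 ) 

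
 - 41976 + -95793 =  - 137769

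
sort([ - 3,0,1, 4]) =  [ - 3,  0,  1 , 4]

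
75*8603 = 645225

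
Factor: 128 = 2^7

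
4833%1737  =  1359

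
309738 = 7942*39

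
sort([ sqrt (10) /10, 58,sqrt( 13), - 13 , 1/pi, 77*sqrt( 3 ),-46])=[ -46, - 13 , sqrt( 10 )/10, 1/pi, sqrt( 13) , 58, 77*sqrt( 3)]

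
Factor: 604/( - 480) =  - 151/120 = - 2^ ( - 3)*3^(  -  1)*5^( - 1 )*151^1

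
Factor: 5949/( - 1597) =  - 3^2* 661^1*1597^( - 1)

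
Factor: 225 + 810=1035 = 3^2 * 5^1*23^1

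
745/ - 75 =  - 149/15 = - 9.93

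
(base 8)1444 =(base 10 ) 804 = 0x324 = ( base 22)1ec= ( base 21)1H6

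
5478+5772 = 11250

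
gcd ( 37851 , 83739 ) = 3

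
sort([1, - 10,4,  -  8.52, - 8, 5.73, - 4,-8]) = [ - 10,- 8.52, -8, - 8, - 4, 1,4,5.73 ]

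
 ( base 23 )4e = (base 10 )106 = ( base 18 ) 5G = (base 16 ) 6A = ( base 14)78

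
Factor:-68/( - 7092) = 3^( - 2)*17^1*197^ ( - 1) =17/1773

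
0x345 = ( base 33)pc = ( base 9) 1130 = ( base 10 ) 837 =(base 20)21h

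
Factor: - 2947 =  - 7^1*421^1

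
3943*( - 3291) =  - 12976413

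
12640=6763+5877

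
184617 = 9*20513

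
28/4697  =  4/671 = 0.01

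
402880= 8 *50360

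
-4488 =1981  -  6469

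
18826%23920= 18826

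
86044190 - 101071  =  85943119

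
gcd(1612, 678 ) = 2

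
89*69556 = 6190484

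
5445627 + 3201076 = 8646703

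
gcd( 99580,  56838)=2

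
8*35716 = 285728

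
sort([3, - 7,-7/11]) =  [-7, - 7/11 , 3]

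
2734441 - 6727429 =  - 3992988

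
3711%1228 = 27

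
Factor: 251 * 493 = 123743  =  17^1 *29^1*251^1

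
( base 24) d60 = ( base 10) 7632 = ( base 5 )221012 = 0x1dd0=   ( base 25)C57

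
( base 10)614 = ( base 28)LQ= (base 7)1535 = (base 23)13g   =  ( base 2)1001100110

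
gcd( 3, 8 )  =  1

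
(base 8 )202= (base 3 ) 11211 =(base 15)8A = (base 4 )2002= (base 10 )130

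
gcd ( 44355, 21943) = 1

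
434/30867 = 434/30867 = 0.01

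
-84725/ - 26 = 84725/26 = 3258.65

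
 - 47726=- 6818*7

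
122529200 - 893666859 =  - 771137659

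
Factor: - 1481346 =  -2^1 * 3^2*17^1*47^1*103^1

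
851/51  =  851/51 = 16.69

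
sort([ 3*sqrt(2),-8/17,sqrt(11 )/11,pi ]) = [-8/17,sqrt( 11)/11,pi,3*sqrt (2 )]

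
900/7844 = 225/1961 =0.11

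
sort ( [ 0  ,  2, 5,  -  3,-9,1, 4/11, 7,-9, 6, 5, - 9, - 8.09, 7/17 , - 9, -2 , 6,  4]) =[ - 9,- 9, - 9 ,-9,-8.09, - 3,- 2,0,4/11, 7/17, 1,2,4, 5,5, 6, 6,7] 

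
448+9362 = 9810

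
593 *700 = 415100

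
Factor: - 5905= -5^1 * 1181^1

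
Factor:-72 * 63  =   -2^3 * 3^4*7^1= - 4536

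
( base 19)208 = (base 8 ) 1332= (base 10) 730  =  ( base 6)3214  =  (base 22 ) 1B4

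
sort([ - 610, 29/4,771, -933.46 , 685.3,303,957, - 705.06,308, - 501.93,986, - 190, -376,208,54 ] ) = [ - 933.46,-705.06, - 610, - 501.93, -376, - 190,29/4,54,208, 303, 308,685.3,  771,957,986 ]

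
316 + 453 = 769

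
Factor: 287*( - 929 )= - 266623 = - 7^1*41^1*929^1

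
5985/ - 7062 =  - 1995/2354 = -0.85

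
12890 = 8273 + 4617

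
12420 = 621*20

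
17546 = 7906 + 9640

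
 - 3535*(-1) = 3535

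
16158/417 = 38 + 104/139 = 38.75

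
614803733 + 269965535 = 884769268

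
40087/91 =40087/91 = 440.52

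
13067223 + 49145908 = 62213131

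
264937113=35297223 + 229639890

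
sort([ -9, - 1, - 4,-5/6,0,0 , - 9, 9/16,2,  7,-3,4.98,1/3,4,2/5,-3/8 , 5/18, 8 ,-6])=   [ - 9, - 9,-6, - 4,- 3,  -  1,-5/6, - 3/8 , 0, 0,5/18, 1/3, 2/5,9/16,2,4,4.98 , 7 , 8] 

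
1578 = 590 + 988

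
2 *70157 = 140314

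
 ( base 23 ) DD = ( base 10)312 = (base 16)138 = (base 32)9o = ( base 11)264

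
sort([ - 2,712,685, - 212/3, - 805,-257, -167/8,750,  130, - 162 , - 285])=[-805,  -  285,  -  257, - 162,-212/3,-167/8,-2, 130,  685, 712,750 ]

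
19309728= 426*45328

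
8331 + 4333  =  12664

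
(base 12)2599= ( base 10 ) 4293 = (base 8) 10305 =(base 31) 4EF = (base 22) 8j3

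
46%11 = 2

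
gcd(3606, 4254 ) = 6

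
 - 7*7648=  - 53536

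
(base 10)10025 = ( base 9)14668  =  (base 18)1cgh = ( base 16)2729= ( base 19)18EC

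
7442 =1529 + 5913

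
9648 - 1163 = 8485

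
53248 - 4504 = 48744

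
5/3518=5/3518 = 0.00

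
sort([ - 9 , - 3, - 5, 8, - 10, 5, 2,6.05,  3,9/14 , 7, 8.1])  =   [ -10, - 9,  -  5, - 3,9/14,2, 3, 5,6.05,7,8, 8.1]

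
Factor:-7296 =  - 2^7*3^1 * 19^1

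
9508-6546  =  2962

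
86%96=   86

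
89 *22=1958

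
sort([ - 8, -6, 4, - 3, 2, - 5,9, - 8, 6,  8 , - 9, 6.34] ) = [-9, - 8, - 8, - 6, - 5,-3, 2, 4, 6,6.34 , 8, 9] 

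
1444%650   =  144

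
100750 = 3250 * 31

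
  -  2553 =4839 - 7392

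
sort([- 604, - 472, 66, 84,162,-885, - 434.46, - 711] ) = [ - 885,-711, - 604, - 472, - 434.46, 66, 84, 162]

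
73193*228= 16688004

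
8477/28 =1211/4 = 302.75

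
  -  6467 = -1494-4973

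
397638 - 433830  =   - 36192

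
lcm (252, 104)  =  6552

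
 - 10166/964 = - 11 + 219/482=- 10.55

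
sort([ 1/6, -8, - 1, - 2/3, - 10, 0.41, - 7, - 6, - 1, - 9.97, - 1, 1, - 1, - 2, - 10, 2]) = [ - 10 , - 10, - 9.97, - 8, - 7, - 6, - 2, - 1 , - 1, - 1, -1, - 2/3, 1/6 , 0.41,1,2] 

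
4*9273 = 37092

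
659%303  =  53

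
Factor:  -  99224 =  - 2^3*79^1*157^1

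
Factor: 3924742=2^1*397^1*4943^1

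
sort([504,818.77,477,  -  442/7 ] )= [ - 442/7,477, 504,818.77 ]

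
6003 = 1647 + 4356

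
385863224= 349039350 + 36823874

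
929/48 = 929/48=   19.35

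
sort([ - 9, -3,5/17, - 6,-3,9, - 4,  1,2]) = [ - 9,- 6, - 4, -3, - 3, 5/17, 1, 2,9] 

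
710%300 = 110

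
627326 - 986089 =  - 358763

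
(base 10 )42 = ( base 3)1120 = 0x2A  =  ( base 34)18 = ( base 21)20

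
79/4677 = 79/4677 = 0.02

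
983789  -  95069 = 888720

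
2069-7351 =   -  5282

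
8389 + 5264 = 13653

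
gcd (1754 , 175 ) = 1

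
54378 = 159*342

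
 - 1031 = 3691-4722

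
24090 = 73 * 330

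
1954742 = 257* 7606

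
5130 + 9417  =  14547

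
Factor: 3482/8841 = 2^1 * 3^( - 1) *7^ ( - 1 )*421^(-1 )*1741^1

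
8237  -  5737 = 2500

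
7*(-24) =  - 168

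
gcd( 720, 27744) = 48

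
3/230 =3/230= 0.01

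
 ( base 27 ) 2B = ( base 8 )101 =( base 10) 65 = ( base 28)29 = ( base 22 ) 2l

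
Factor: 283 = 283^1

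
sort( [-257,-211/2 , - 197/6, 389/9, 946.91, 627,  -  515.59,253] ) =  [-515.59, - 257 , -211/2, - 197/6, 389/9 , 253,627,  946.91]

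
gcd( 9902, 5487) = 1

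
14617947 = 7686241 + 6931706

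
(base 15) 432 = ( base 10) 947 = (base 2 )1110110011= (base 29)13J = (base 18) 2GB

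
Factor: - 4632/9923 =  - 2^3*3^1  *193^1*9923^( - 1 )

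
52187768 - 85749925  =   - 33562157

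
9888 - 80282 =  - 70394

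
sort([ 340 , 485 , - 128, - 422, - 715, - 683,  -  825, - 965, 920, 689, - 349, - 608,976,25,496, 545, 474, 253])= [ - 965, - 825, - 715, - 683 , - 608, - 422,-349, - 128 , 25, 253,340, 474, 485, 496, 545, 689 , 920,976 ]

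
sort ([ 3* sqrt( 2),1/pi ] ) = [1/pi , 3*sqrt( 2 )]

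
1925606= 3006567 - 1080961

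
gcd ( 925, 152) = 1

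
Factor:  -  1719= - 3^2  *  191^1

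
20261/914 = 20261/914=22.17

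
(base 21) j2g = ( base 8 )20365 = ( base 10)8437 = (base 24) efd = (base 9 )12514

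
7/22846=7/22846 = 0.00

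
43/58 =43/58 = 0.74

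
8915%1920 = 1235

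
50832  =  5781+45051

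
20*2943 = 58860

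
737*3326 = 2451262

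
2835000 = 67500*42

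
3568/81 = 3568/81=44.05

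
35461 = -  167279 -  - 202740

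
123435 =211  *585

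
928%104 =96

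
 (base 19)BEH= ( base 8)10236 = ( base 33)3tu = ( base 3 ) 12211120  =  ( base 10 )4254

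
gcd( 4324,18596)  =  4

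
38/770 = 19/385 = 0.05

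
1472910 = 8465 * 174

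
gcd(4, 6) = 2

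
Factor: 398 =2^1 * 199^1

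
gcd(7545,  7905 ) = 15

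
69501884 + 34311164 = 103813048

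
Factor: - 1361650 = -2^1*5^2*113^1 * 241^1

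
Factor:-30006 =- 2^1*3^2*1667^1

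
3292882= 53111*62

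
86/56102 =43/28051= 0.00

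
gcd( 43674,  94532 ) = 2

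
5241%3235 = 2006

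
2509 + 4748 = 7257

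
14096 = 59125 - 45029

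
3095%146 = 29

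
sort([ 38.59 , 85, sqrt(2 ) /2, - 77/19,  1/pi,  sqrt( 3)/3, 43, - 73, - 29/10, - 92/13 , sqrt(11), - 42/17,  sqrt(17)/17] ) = [ - 73, - 92/13, - 77/19, - 29/10, - 42/17,  sqrt(17)/17, 1/pi,  sqrt(3 ) /3,sqrt(2 ) /2 , sqrt(11 ), 38.59,43, 85 ]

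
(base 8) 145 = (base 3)10202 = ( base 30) 3B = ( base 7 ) 203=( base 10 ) 101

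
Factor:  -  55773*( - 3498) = 2^1 * 3^3*11^1 * 53^1 * 6197^1 = 195093954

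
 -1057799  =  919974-1977773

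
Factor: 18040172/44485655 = 2^2*5^(-1)*37^( - 2 )*67^( - 1)*97^( - 1) * 409^1 * 11027^1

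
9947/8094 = 9947/8094 =1.23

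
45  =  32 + 13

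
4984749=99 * 50351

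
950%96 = 86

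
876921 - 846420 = 30501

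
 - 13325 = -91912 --78587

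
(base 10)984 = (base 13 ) 5a9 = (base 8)1730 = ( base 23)1ji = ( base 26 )1bm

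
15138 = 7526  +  7612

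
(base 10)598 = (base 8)1126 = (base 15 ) 29D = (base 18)1F4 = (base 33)i4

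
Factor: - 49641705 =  - 3^2*5^1*23^1*47963^1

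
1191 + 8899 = 10090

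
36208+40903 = 77111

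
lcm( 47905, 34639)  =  2251535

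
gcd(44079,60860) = 1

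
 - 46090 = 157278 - 203368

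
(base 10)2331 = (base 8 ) 4433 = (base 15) a56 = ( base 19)68D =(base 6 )14443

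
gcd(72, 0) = 72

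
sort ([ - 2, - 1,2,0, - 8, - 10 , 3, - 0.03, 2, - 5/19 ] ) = [ - 10,-8, - 2, - 1, - 5/19, - 0.03,0,2, 2,3 ]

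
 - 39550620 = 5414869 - 44965489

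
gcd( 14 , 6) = 2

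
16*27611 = 441776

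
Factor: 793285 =5^1 * 158657^1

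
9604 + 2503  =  12107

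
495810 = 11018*45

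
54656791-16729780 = 37927011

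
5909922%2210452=1489018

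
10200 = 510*20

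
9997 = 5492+4505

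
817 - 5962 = -5145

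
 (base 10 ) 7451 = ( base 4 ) 1310123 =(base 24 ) cmb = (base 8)16433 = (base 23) E1M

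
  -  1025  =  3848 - 4873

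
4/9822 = 2/4911  =  0.00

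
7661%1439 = 466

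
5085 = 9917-4832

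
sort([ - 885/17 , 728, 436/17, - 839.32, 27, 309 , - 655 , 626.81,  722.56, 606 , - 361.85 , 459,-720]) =[ - 839.32, - 720, - 655, - 361.85, - 885/17,436/17,27, 309, 459, 606, 626.81, 722.56, 728]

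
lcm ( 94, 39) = 3666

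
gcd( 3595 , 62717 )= 1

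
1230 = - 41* ( - 30)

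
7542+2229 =9771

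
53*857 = 45421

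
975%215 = 115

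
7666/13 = 589 + 9/13 = 589.69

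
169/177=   169/177 = 0.95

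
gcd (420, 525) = 105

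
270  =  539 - 269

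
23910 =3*7970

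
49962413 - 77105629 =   -  27143216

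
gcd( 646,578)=34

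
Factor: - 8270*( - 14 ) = 2^2  *5^1* 7^1*827^1=   115780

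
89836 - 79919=9917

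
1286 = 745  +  541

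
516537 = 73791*7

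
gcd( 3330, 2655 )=45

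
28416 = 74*384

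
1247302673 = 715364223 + 531938450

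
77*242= 18634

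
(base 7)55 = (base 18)24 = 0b101000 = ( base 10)40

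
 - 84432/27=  - 28144/9 = - 3127.11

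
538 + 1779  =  2317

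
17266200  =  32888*525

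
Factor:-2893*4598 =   -  13302014  =  -  2^1*11^3*19^1*263^1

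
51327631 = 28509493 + 22818138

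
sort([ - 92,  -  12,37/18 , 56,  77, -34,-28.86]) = [-92, - 34, - 28.86, - 12,  37/18, 56, 77]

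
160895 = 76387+84508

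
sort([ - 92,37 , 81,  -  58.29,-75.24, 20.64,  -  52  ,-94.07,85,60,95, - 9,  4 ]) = [ -94.07,  -  92,-75.24, - 58.29,- 52, - 9, 4,20.64,37,60,81,85,95]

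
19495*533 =10390835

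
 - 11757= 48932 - 60689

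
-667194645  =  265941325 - 933135970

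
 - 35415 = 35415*( - 1)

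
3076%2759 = 317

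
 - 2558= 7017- 9575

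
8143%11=3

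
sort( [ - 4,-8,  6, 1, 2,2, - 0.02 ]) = [ - 8,-4 ,  -  0.02,  1,2, 2,6]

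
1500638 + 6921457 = 8422095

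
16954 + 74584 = 91538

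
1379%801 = 578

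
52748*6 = 316488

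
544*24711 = 13442784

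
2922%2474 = 448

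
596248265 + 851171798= 1447420063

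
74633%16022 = 10545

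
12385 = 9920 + 2465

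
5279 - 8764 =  - 3485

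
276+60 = 336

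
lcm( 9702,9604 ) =950796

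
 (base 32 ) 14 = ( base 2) 100100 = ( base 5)121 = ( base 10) 36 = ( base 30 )16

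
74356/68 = 18589/17 = 1093.47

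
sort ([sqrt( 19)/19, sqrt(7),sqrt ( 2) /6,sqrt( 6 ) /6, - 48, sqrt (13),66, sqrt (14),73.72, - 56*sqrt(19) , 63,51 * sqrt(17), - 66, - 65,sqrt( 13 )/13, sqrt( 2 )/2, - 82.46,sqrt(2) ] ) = [ - 56*sqrt(19), - 82.46, - 66,- 65, - 48,  sqrt(19)/19 , sqrt( 2)/6,  sqrt (13 ) /13, sqrt ( 6 )/6, sqrt(2 )/2, sqrt(2 ),  sqrt( 7),sqrt( 13 ),  sqrt (14), 63, 66,  73.72,51  *  sqrt( 17 ) ] 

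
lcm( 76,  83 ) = 6308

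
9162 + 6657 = 15819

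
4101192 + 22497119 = 26598311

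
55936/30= 27968/15 = 1864.53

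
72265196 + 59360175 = 131625371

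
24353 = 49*497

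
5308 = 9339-4031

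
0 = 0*40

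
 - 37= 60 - 97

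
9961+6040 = 16001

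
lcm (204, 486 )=16524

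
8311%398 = 351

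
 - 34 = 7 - 41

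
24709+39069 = 63778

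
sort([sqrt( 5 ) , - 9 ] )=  [ - 9,  sqrt( 5)] 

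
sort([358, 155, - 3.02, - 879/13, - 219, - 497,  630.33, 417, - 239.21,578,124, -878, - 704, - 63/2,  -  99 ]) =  [ - 878, - 704, - 497, - 239.21, - 219,  -  99, - 879/13, - 63/2, - 3.02, 124,155, 358, 417,578, 630.33]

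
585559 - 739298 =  - 153739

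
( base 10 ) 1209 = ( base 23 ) 26d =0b10010111001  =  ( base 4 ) 102321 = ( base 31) 180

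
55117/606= 55117/606 = 90.95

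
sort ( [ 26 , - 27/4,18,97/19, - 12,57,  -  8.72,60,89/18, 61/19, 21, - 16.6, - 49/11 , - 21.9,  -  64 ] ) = [-64 , -21.9,-16.6, - 12 , - 8.72, - 27/4, - 49/11, 61/19, 89/18,97/19,18,21,26, 57,  60 ]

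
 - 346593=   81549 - 428142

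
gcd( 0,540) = 540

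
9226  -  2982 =6244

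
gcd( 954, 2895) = 3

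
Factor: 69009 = 3^1*23003^1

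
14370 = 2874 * 5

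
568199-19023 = 549176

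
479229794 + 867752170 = 1346981964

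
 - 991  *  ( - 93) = 92163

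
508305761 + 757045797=1265351558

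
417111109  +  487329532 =904440641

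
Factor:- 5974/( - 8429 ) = 2^1 * 29^1*103^1*8429^( - 1 ) 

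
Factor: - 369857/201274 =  - 2^(  -  1)*157^( - 1)*577^1= - 577/314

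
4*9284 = 37136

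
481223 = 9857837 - 9376614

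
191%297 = 191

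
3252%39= 15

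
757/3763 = 757/3763  =  0.20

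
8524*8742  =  74516808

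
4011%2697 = 1314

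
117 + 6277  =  6394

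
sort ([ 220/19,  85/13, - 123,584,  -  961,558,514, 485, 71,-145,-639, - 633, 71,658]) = [ -961,  -  639, - 633, - 145,- 123, 85/13, 220/19,71,71, 485, 514, 558 , 584, 658]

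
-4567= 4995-9562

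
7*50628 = 354396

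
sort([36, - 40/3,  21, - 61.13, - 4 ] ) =[ - 61.13, - 40/3,-4 , 21 , 36] 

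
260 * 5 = 1300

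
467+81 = 548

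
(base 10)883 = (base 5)12013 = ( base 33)qp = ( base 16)373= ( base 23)1f9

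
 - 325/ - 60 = 65/12 = 5.42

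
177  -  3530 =  -  3353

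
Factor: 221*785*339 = 3^1*5^1*13^1*17^1*113^1 *157^1 = 58811415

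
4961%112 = 33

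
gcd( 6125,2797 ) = 1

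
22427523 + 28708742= 51136265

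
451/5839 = 451/5839 = 0.08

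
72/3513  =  24/1171 = 0.02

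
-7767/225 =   -  35+12/25 = - 34.52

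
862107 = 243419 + 618688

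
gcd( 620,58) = 2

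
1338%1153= 185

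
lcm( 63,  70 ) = 630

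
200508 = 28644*7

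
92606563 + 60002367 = 152608930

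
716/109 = 6 + 62/109 = 6.57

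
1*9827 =9827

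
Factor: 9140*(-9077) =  - 2^2*5^1 * 29^1*  313^1 *457^1  =  - 82963780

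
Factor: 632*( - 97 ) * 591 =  - 36230664  =  - 2^3*3^1*79^1*97^1*197^1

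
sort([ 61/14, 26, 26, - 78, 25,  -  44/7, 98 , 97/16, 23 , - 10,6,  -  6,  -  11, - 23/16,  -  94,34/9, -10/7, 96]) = [ - 94, - 78, - 11, - 10, - 44/7, - 6,-23/16 , - 10/7,34/9,  61/14, 6,  97/16, 23,25 , 26, 26, 96,98 ] 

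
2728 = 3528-800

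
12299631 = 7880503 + 4419128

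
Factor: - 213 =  - 3^1*71^1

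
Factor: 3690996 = 2^2*3^1*307583^1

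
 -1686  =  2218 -3904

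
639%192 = 63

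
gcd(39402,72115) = 1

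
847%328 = 191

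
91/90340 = 91/90340=0.00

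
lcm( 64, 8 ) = 64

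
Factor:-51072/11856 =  - 56/13 = - 2^3  *  7^1 * 13^(-1)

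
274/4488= 137/2244 = 0.06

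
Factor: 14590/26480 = 1459/2648 =2^(  -  3 )*331^( - 1)*1459^1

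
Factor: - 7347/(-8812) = 2^(-2 )*3^1*31^1 * 79^1*2203^( - 1 ) 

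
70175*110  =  7719250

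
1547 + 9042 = 10589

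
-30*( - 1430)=42900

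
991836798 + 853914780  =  1845751578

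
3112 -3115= -3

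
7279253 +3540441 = 10819694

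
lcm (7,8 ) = 56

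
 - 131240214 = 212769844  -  344010058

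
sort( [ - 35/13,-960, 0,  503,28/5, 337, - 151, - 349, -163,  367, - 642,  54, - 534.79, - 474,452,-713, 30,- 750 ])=[-960,-750,-713, - 642, - 534.79, - 474,-349,-163,-151, - 35/13 , 0  ,  28/5, 30,  54,  337,367,452, 503 ] 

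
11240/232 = 48 +13/29 = 48.45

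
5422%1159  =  786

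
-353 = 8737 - 9090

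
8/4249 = 8/4249 = 0.00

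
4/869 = 4/869 = 0.00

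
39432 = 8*4929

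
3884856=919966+2964890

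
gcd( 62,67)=1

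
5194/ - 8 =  - 2597/4=- 649.25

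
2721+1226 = 3947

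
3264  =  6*544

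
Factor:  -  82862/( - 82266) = 41431/41133 = 3^ ( - 1)*13^1*3187^1 * 13711^( - 1 ) 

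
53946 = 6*8991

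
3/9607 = 3/9607= 0.00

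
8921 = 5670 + 3251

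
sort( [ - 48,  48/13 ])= [ - 48, 48/13]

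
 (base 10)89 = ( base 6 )225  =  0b1011001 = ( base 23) 3K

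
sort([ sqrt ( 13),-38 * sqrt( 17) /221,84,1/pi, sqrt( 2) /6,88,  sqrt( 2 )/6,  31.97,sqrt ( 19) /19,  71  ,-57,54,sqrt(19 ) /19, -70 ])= [ - 70 , -57,-38*sqrt(17 ) /221,sqrt(19)/19,sqrt( 19) /19,sqrt( 2 ) /6,sqrt( 2)/6, 1/pi,sqrt( 13),31.97,54,71,84,88]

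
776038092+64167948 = 840206040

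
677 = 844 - 167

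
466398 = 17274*27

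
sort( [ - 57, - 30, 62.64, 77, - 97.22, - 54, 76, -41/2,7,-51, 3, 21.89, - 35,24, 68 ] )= [-97.22  , - 57,-54, - 51, - 35, - 30, - 41/2,3,7, 21.89,24,62.64, 68,  76 , 77]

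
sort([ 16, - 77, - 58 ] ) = [ - 77, - 58,  16 ] 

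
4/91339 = 4/91339 = 0.00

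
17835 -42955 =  - 25120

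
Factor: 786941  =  786941^1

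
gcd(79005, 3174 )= 69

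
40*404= 16160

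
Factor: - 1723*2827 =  - 11^1 * 257^1*1723^1 =- 4870921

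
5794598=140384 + 5654214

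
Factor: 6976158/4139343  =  2325386/1379781  =  2^1*3^( - 3 )*7^1*13^( - 1 ) * 3931^( - 1)*166099^1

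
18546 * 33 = 612018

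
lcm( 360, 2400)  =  7200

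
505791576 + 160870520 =666662096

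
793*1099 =871507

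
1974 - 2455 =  - 481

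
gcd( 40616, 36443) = 1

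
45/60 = 3/4= 0.75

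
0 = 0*181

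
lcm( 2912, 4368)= 8736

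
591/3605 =591/3605 = 0.16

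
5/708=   5/708 = 0.01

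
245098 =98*2501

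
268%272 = 268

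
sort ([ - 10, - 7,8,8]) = [  -  10, - 7, 8,8] 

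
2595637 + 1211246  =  3806883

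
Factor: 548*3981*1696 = 3699973248 = 2^7*3^1 * 53^1*137^1*1327^1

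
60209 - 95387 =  - 35178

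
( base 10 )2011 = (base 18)63D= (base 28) 2FN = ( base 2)11111011011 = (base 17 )6G5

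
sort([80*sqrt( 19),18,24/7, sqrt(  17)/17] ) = [ sqrt( 17 )/17 , 24/7 , 18,  80 * sqrt( 19 ) ]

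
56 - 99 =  - 43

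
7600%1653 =988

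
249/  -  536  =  - 1+287/536 = -0.46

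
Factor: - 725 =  - 5^2*29^1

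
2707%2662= 45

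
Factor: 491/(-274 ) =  - 2^( - 1 )*137^( - 1 )*491^1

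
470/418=1 + 26/209 = 1.12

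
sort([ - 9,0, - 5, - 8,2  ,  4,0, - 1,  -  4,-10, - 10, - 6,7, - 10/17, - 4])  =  [ - 10,  -  10, - 9, - 8,- 6, - 5, - 4 , - 4, - 1, - 10/17, 0,0, 2, 4, 7 ]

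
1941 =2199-258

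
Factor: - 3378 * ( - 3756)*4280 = 54303647040=2^6 * 3^2* 5^1*107^1*313^1 * 563^1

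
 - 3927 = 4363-8290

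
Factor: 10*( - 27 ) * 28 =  - 7560 = - 2^3*3^3*5^1*7^1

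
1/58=1/58 =0.02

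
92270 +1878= 94148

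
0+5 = 5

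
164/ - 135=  - 2 + 106/135= - 1.21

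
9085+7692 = 16777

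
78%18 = 6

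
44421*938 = 41666898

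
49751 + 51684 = 101435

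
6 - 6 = 0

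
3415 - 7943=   -  4528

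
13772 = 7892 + 5880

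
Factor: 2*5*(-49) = -2^1*5^1*7^2 = - 490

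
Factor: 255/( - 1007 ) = -3^1 * 5^1 *17^1 *19^( -1 ) * 53^ (-1)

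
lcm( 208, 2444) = 9776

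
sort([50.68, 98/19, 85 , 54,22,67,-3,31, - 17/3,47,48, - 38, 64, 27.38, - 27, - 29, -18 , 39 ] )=[ - 38, - 29, - 27,- 18, - 17/3, - 3,98/19,22 , 27.38, 31,  39, 47,48,50.68, 54, 64,67,85]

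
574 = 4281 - 3707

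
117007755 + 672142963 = 789150718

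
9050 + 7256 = 16306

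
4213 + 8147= 12360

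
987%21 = 0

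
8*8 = 64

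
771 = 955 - 184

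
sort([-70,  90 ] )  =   [ - 70, 90] 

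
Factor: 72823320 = 2^3  *  3^3*5^1*67429^1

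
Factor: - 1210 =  -2^1*5^1* 11^2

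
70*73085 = 5115950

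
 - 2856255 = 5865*(  -  487) 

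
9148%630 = 328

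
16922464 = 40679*416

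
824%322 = 180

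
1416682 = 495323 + 921359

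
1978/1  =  1978  =  1978.00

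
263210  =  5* 52642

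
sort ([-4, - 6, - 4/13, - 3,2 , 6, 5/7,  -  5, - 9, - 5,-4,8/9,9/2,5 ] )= [ - 9,  -  6,  -  5, - 5,  -  4, - 4, - 3, - 4/13  ,  5/7,8/9,2, 9/2,5, 6]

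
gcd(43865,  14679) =1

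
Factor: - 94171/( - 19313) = 11^1 * 31^( - 1)*89^(-1 )*  1223^1 = 13453/2759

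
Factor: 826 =2^1*7^1*59^1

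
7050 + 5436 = 12486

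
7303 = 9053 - 1750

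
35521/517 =35521/517 = 68.71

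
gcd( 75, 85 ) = 5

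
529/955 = 529/955 = 0.55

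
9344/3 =9344/3 = 3114.67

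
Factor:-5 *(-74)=370 = 2^1 * 5^1*37^1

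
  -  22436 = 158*( - 142 )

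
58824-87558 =  -  28734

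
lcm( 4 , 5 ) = 20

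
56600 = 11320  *5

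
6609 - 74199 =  - 67590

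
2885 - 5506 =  - 2621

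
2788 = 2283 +505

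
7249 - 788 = 6461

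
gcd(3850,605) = 55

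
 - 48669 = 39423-88092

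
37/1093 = 37/1093 = 0.03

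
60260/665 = 12052/133 = 90.62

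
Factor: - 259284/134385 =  - 2^2*5^( - 1) * 17^ (-1 )*41^1 = - 164/85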